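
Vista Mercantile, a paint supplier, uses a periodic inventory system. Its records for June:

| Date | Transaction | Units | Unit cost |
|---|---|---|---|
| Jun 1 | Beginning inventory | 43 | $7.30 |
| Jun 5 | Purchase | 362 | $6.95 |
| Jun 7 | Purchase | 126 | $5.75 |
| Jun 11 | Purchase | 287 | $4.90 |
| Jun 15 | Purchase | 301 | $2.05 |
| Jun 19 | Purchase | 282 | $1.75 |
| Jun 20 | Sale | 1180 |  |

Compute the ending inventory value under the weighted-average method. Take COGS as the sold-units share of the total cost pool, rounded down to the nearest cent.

Jun 20, sell 1180: 1180/1401 × $6,071.15 → $5,113.45
Ending inventory (cost pool remaining) = $957.70

Ending inventory = $957.70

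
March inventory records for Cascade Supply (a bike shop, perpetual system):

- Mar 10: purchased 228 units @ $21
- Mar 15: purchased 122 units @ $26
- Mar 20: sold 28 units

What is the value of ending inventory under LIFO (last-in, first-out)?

Ending inventory = $7,232

Mar 20, 28 sold [LIFO — newest first]: 28 @ $26 = $728
Ending inventory: 228 @ $21 + 94 @ $26 = $7,232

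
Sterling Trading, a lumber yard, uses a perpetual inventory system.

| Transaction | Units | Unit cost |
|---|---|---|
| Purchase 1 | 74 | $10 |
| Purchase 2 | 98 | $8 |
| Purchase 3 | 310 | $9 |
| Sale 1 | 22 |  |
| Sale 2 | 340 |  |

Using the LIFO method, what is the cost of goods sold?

COGS = $3,206

Sale 1 (22) [LIFO — newest first]: 22 @ $9 = $198
Sale 2 (340) [LIFO — newest first]: 288 @ $9 + 52 @ $8 = $3,008
Total COGS = $198 + $3,008 = $3,206
Ending inventory: 74 @ $10 + 46 @ $8 = $1,108
Check: goods available $4,314 = COGS $3,206 + ending $1,108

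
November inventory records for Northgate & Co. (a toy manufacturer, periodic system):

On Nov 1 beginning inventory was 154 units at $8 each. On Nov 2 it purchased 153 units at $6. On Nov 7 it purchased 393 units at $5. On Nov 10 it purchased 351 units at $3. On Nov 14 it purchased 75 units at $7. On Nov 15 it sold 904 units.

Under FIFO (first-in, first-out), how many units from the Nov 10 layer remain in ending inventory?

Nov 15, 904 sold [FIFO — oldest first]: 154 @ $8 + 153 @ $6 + 393 @ $5 + 204 @ $3 = $4,727
Ending inventory: 147 @ $3 + 75 @ $7 = $966
Check: goods available $5,693 = COGS $4,727 + ending $966

147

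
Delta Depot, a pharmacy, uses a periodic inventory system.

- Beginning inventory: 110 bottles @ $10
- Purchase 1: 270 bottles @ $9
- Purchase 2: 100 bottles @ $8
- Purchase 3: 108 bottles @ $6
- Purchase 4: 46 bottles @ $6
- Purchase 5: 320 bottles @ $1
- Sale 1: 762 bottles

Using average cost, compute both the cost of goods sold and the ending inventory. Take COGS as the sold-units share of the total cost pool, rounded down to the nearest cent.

Sale 1, sell 762: 762/954 × $5,574.00 → $4,452.18
Ending inventory (cost pool remaining) = $1,121.82
Check: goods available $5,574.00 = COGS $4,452.18 + ending $1,121.82

COGS = $4,452.18; ending inventory = $1,121.82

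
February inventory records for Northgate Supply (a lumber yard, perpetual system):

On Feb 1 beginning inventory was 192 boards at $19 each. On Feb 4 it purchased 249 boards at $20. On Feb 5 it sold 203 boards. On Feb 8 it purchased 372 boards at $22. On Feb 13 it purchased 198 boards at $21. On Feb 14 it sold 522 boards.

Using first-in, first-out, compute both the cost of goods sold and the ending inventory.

Feb 5, 203 sold [FIFO — oldest first]: 192 @ $19 + 11 @ $20 = $3,868
Feb 14, 522 sold [FIFO — oldest first]: 238 @ $20 + 284 @ $22 = $11,008
Total COGS = $3,868 + $11,008 = $14,876
Ending inventory: 88 @ $22 + 198 @ $21 = $6,094
Check: goods available $20,970 = COGS $14,876 + ending $6,094

COGS = $14,876; ending inventory = $6,094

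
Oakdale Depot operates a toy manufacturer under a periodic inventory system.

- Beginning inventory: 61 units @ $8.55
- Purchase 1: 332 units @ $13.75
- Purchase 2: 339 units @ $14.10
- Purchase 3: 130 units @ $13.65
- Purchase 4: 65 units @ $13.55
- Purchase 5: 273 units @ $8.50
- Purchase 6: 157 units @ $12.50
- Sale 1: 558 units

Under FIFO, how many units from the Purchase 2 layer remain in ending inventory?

Sale 1 (558) [FIFO — oldest first]: 61 @ $8.55 + 332 @ $13.75 + 165 @ $14.10 = $7,413.05
Ending inventory: 174 @ $14.10 + 130 @ $13.65 + 65 @ $13.55 + 273 @ $8.50 + 157 @ $12.50 = $9,391.65

174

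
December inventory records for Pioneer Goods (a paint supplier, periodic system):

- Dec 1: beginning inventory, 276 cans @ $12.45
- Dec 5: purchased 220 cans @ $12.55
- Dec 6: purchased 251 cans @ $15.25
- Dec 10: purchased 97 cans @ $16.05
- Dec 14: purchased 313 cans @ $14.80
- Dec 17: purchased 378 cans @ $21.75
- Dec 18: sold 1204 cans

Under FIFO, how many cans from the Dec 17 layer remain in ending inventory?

331

Dec 18, 1204 sold [FIFO — oldest first]: 276 @ $12.45 + 220 @ $12.55 + 251 @ $15.25 + 97 @ $16.05 + 313 @ $14.80 + 47 @ $21.75 = $17,236.45
Ending inventory: 331 @ $21.75 = $7,199.25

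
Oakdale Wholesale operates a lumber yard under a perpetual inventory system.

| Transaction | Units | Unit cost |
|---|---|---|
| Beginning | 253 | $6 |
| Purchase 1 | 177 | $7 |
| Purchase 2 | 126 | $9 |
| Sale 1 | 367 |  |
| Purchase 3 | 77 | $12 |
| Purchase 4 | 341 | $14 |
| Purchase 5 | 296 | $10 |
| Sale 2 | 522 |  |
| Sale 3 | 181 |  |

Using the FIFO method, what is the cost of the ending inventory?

Sale 1 (367) [FIFO — oldest first]: 253 @ $6 + 114 @ $7 = $2,316
Sale 2 (522) [FIFO — oldest first]: 63 @ $7 + 126 @ $9 + 77 @ $12 + 256 @ $14 = $6,083
Sale 3 (181) [FIFO — oldest first]: 85 @ $14 + 96 @ $10 = $2,150
Total COGS = $2,316 + $6,083 + $2,150 = $10,549
Ending inventory: 200 @ $10 = $2,000

Ending inventory = $2,000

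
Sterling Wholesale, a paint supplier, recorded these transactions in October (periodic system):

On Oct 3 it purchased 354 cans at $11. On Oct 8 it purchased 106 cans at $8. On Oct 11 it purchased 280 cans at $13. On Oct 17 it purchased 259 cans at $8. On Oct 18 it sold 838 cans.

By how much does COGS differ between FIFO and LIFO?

FIFO COGS: 354 @ $11 + 106 @ $8 + 280 @ $13 + 98 @ $8 = $9,166
LIFO COGS: 259 @ $8 + 280 @ $13 + 106 @ $8 + 193 @ $11 = $8,683
Difference = |$9,166 − $8,683| = $483

$483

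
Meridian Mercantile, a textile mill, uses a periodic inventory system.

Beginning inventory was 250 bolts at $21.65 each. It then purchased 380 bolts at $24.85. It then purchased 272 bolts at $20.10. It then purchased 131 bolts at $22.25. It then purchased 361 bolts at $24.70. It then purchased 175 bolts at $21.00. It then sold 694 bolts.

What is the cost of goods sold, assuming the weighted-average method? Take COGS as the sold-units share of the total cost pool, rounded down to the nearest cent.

COGS = $15,847.94

Sale 1, sell 694: 694/1569 × $35,829.15 → $15,847.94
Ending inventory (cost pool remaining) = $19,981.21
Check: goods available $35,829.15 = COGS $15,847.94 + ending $19,981.21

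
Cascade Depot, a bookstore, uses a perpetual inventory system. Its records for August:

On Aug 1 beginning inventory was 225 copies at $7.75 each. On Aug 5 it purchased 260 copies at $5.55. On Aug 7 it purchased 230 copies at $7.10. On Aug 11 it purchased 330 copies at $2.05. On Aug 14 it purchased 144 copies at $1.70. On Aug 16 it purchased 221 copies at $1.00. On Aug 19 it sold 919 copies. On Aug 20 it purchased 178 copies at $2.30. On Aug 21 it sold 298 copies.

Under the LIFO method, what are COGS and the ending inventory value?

COGS = $3,817.40; ending inventory = $2,554.05

Aug 19, 919 sold [LIFO — newest first]: 221 @ $1.00 + 144 @ $1.70 + 330 @ $2.05 + 224 @ $7.10 = $2,732.70
Aug 21, 298 sold [LIFO — newest first]: 178 @ $2.30 + 6 @ $7.10 + 114 @ $5.55 = $1,084.70
Total COGS = $2,732.70 + $1,084.70 = $3,817.40
Ending inventory: 225 @ $7.75 + 146 @ $5.55 = $2,554.05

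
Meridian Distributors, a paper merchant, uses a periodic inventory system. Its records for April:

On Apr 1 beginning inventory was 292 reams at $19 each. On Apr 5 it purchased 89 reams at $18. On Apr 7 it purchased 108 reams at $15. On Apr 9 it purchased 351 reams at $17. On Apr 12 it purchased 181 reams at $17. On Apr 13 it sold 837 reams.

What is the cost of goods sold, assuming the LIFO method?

Apr 13, 837 sold [LIFO — newest first]: 181 @ $17 + 351 @ $17 + 108 @ $15 + 89 @ $18 + 108 @ $19 = $14,318
Ending inventory: 184 @ $19 = $3,496
Check: goods available $17,814 = COGS $14,318 + ending $3,496

COGS = $14,318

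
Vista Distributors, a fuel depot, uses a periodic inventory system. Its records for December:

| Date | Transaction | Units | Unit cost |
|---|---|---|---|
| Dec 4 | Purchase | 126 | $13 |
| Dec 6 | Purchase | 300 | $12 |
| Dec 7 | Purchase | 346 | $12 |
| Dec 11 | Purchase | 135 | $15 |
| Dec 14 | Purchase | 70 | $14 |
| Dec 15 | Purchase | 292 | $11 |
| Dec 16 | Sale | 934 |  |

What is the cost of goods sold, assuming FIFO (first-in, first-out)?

Dec 16, 934 sold [FIFO — oldest first]: 126 @ $13 + 300 @ $12 + 346 @ $12 + 135 @ $15 + 27 @ $14 = $11,793
Ending inventory: 43 @ $14 + 292 @ $11 = $3,814

COGS = $11,793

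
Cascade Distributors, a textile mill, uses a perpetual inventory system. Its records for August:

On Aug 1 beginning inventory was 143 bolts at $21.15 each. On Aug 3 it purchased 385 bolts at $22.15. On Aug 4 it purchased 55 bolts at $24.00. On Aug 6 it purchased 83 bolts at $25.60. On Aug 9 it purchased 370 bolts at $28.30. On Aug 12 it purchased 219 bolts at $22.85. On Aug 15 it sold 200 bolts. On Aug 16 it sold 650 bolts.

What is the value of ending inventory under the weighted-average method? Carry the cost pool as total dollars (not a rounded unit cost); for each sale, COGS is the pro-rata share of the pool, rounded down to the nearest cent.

After Aug 1: 143 on hand, pool $3,024.45 (≈ $21.1500 each)
After Aug 3: 528 on hand, pool $11,552.20 (≈ $21.8792 each)
After Aug 4: 583 on hand, pool $12,872.20 (≈ $22.0792 each)
After Aug 6: 666 on hand, pool $14,997.00 (≈ $22.5180 each)
After Aug 9: 1036 on hand, pool $25,468.00 (≈ $24.5830 each)
After Aug 12: 1255 on hand, pool $30,472.15 (≈ $24.2806 each)
Aug 15, sell 200: 200/1255 × $30,472.15 → $4,856.11
Aug 16, sell 650: 650/1055 × $25,616.04 → $15,782.39
Total COGS = $4,856.11 + $15,782.39 = $20,638.50
Ending inventory (cost pool remaining) = $9,833.65

Ending inventory = $9,833.65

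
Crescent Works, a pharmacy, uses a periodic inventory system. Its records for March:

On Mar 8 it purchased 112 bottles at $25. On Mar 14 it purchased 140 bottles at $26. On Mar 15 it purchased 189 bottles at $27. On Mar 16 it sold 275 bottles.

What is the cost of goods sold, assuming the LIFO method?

COGS = $7,339

Mar 16, 275 sold [LIFO — newest first]: 189 @ $27 + 86 @ $26 = $7,339
Ending inventory: 112 @ $25 + 54 @ $26 = $4,204
Check: goods available $11,543 = COGS $7,339 + ending $4,204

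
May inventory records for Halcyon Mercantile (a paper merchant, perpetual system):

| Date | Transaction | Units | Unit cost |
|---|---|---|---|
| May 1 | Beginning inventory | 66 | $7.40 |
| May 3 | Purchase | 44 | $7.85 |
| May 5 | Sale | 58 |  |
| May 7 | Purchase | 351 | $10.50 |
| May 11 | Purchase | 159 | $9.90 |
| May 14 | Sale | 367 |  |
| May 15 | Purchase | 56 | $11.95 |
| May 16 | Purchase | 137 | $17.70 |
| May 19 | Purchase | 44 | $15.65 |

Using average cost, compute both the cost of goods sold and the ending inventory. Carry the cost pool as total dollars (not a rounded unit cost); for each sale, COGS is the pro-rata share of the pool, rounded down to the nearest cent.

COGS = $4,131.68; ending inventory = $5,744.42

After May 1: 66 on hand, pool $488.40 (≈ $7.4000 each)
After May 3: 110 on hand, pool $833.80 (≈ $7.5800 each)
May 5, sell 58: 58/110 × $833.80 → $439.64
After May 7: 403 on hand, pool $4,079.66 (≈ $10.1232 each)
After May 11: 562 on hand, pool $5,653.76 (≈ $10.0601 each)
May 14, sell 367: 367/562 × $5,653.76 → $3,692.04
After May 15: 251 on hand, pool $2,630.92 (≈ $10.4818 each)
After May 16: 388 on hand, pool $5,055.82 (≈ $13.0305 each)
After May 19: 432 on hand, pool $5,744.42 (≈ $13.2973 each)
Total COGS = $439.64 + $3,692.04 = $4,131.68
Ending inventory (cost pool remaining) = $5,744.42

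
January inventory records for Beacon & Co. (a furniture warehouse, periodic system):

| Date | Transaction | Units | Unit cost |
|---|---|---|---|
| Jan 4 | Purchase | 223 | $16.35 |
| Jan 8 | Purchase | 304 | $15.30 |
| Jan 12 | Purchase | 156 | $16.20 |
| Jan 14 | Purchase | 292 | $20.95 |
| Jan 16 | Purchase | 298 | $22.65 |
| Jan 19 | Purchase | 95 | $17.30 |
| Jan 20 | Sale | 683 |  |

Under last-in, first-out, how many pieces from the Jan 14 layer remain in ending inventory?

2

Jan 20, 683 sold [LIFO — newest first]: 95 @ $17.30 + 298 @ $22.65 + 290 @ $20.95 = $14,468.70
Ending inventory: 223 @ $16.35 + 304 @ $15.30 + 156 @ $16.20 + 2 @ $20.95 = $10,866.35
Check: goods available $25,335.05 = COGS $14,468.70 + ending $10,866.35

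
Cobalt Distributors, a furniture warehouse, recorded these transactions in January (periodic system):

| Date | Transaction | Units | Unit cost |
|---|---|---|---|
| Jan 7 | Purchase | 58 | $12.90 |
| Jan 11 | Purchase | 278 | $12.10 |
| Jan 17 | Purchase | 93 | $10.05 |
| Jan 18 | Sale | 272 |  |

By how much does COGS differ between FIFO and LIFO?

$237.05

FIFO COGS: 58 @ $12.90 + 214 @ $12.10 = $3,337.60
LIFO COGS: 93 @ $10.05 + 179 @ $12.10 = $3,100.55
Difference = |$3,337.60 − $3,100.55| = $237.05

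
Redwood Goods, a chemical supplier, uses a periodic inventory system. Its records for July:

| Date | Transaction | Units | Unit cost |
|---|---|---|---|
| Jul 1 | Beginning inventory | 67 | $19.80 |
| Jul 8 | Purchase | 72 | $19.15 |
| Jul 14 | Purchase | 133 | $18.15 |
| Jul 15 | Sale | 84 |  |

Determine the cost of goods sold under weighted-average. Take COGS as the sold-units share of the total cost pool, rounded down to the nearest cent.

Jul 15, sell 84: 84/272 × $5,119.35 → $1,580.97
Ending inventory (cost pool remaining) = $3,538.38
Check: goods available $5,119.35 = COGS $1,580.97 + ending $3,538.38

COGS = $1,580.97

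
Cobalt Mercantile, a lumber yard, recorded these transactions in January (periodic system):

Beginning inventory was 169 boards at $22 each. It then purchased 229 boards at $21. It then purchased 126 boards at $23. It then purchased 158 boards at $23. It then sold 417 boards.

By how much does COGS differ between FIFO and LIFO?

FIFO COGS: 169 @ $22 + 229 @ $21 + 19 @ $23 = $8,964
LIFO COGS: 158 @ $23 + 126 @ $23 + 133 @ $21 = $9,325
Difference = |$8,964 − $9,325| = $361

$361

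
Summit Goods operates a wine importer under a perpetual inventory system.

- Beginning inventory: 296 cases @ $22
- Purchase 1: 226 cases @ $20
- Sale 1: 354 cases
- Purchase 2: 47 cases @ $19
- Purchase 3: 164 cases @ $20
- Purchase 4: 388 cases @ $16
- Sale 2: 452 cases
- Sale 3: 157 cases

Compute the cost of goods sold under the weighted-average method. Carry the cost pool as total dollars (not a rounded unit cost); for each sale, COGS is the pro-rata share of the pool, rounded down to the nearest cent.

After Beginning: 296 on hand, pool $6,512.00 (≈ $22.0000 each)
After Purchase 1: 522 on hand, pool $11,032.00 (≈ $21.1341 each)
Sale 1, sell 354: 354/522 × $11,032.00 → $7,481.47
After Purchase 2: 215 on hand, pool $4,443.53 (≈ $20.6676 each)
After Purchase 3: 379 on hand, pool $7,723.53 (≈ $20.3787 each)
After Purchase 4: 767 on hand, pool $13,931.53 (≈ $18.1637 each)
Sale 2, sell 452: 452/767 × $13,931.53 → $8,209.97
Sale 3, sell 157: 157/315 × $5,721.56 → $2,851.69
Total COGS = $7,481.47 + $8,209.97 + $2,851.69 = $18,543.13
Ending inventory (cost pool remaining) = $2,869.87

COGS = $18,543.13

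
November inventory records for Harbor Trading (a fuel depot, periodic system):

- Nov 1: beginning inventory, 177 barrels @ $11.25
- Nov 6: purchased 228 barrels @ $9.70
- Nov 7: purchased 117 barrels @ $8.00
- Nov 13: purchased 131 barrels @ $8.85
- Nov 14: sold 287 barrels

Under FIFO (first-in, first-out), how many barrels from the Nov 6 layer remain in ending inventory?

Nov 14, 287 sold [FIFO — oldest first]: 177 @ $11.25 + 110 @ $9.70 = $3,058.25
Ending inventory: 118 @ $9.70 + 117 @ $8.00 + 131 @ $8.85 = $3,239.95

118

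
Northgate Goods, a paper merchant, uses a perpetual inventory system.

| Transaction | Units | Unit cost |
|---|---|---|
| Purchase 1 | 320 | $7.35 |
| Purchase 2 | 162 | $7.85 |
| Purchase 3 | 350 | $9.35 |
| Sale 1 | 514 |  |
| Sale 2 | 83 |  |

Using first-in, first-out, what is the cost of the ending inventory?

Sale 1 (514) [FIFO — oldest first]: 320 @ $7.35 + 162 @ $7.85 + 32 @ $9.35 = $3,922.90
Sale 2 (83) [FIFO — oldest first]: 83 @ $9.35 = $776.05
Total COGS = $3,922.90 + $776.05 = $4,698.95
Ending inventory: 235 @ $9.35 = $2,197.25
Check: goods available $6,896.20 = COGS $4,698.95 + ending $2,197.25

Ending inventory = $2,197.25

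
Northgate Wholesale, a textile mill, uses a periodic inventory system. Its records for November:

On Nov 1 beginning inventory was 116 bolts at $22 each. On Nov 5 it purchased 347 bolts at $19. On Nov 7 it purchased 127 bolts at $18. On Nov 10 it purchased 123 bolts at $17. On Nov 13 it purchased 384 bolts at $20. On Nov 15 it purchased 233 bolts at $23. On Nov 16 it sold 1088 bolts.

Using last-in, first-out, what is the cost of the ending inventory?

Ending inventory = $4,946

Nov 16, 1088 sold [LIFO — newest first]: 233 @ $23 + 384 @ $20 + 123 @ $17 + 127 @ $18 + 221 @ $19 = $21,615
Ending inventory: 116 @ $22 + 126 @ $19 = $4,946
Check: goods available $26,561 = COGS $21,615 + ending $4,946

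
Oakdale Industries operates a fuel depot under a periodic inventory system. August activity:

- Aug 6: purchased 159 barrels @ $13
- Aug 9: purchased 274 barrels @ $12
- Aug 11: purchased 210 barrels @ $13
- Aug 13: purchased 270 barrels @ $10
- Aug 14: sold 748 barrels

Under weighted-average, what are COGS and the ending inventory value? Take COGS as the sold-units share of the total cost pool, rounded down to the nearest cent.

COGS = $8,835.90; ending inventory = $1,949.10

Aug 14, sell 748: 748/913 × $10,785.00 → $8,835.90
Ending inventory (cost pool remaining) = $1,949.10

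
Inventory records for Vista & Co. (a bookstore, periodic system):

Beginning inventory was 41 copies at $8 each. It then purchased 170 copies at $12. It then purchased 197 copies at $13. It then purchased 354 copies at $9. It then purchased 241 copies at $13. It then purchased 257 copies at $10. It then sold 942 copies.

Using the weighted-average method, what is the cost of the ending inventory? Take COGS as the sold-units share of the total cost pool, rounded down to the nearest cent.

Ending inventory = $3,487.40

Sale 1, sell 942: 942/1260 × $13,818.00 → $10,330.60
Ending inventory (cost pool remaining) = $3,487.40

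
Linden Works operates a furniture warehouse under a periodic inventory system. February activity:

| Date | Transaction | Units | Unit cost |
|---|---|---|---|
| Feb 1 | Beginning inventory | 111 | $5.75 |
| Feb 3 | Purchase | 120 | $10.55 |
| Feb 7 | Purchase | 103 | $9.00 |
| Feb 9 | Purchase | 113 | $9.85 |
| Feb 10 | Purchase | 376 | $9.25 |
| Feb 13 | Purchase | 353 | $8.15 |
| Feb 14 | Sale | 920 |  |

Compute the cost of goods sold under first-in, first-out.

COGS = $8,212.85

Feb 14, 920 sold [FIFO — oldest first]: 111 @ $5.75 + 120 @ $10.55 + 103 @ $9.00 + 113 @ $9.85 + 376 @ $9.25 + 97 @ $8.15 = $8,212.85
Ending inventory: 256 @ $8.15 = $2,086.40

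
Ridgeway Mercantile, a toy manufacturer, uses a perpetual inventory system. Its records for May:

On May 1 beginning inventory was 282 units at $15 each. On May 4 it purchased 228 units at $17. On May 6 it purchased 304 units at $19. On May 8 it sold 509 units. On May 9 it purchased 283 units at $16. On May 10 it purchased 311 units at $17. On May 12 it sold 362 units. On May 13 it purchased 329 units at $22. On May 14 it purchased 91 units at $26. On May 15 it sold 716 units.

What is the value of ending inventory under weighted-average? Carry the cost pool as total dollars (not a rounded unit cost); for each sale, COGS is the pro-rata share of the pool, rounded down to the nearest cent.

Ending inventory = $4,677.42

After May 1: 282 on hand, pool $4,230.00 (≈ $15.0000 each)
After May 4: 510 on hand, pool $8,106.00 (≈ $15.8941 each)
After May 6: 814 on hand, pool $13,882.00 (≈ $17.0541 each)
May 8, sell 509: 509/814 × $13,882.00 → $8,680.51
After May 9: 588 on hand, pool $9,729.49 (≈ $16.5468 each)
After May 10: 899 on hand, pool $15,016.49 (≈ $16.7035 each)
May 12, sell 362: 362/899 × $15,016.49 → $6,046.68
After May 13: 866 on hand, pool $16,207.81 (≈ $18.7157 each)
After May 14: 957 on hand, pool $18,573.81 (≈ $19.4084 each)
May 15, sell 716: 716/957 × $18,573.81 → $13,896.39
Total COGS = $8,680.51 + $6,046.68 + $13,896.39 = $28,623.58
Ending inventory (cost pool remaining) = $4,677.42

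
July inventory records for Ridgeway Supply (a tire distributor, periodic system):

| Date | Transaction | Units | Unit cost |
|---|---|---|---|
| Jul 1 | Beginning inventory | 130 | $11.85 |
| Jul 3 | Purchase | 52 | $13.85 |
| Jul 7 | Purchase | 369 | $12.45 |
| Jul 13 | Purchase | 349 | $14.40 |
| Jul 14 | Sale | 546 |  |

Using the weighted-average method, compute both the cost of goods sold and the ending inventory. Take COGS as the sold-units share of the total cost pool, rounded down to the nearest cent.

Jul 14, sell 546: 546/900 × $11,880.35 → $7,207.41
Ending inventory (cost pool remaining) = $4,672.94
Check: goods available $11,880.35 = COGS $7,207.41 + ending $4,672.94

COGS = $7,207.41; ending inventory = $4,672.94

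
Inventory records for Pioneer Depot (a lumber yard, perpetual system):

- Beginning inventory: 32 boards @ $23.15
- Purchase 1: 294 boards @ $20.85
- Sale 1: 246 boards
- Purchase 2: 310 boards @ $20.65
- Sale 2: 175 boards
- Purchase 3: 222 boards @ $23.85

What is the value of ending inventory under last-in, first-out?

Sale 1 (246) [LIFO — newest first]: 246 @ $20.85 = $5,129.10
Sale 2 (175) [LIFO — newest first]: 175 @ $20.65 = $3,613.75
Total COGS = $5,129.10 + $3,613.75 = $8,742.85
Ending inventory: 32 @ $23.15 + 48 @ $20.85 + 135 @ $20.65 + 222 @ $23.85 = $9,824.05

Ending inventory = $9,824.05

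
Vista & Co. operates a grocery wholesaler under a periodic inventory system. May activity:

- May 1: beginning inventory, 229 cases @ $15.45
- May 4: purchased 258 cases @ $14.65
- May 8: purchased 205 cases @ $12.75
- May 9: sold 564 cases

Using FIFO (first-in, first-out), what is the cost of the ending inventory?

Ending inventory = $1,632.00

May 9, 564 sold [FIFO — oldest first]: 229 @ $15.45 + 258 @ $14.65 + 77 @ $12.75 = $8,299.50
Ending inventory: 128 @ $12.75 = $1,632.00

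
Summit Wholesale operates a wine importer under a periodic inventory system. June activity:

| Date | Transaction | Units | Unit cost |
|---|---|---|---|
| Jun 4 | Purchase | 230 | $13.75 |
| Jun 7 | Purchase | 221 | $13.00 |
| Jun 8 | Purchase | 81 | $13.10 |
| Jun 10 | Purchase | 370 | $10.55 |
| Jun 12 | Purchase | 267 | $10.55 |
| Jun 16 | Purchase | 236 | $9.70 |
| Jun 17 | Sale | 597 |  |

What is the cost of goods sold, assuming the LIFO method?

COGS = $6,097.75

Jun 17, 597 sold [LIFO — newest first]: 236 @ $9.70 + 267 @ $10.55 + 94 @ $10.55 = $6,097.75
Ending inventory: 230 @ $13.75 + 221 @ $13.00 + 81 @ $13.10 + 276 @ $10.55 = $10,008.40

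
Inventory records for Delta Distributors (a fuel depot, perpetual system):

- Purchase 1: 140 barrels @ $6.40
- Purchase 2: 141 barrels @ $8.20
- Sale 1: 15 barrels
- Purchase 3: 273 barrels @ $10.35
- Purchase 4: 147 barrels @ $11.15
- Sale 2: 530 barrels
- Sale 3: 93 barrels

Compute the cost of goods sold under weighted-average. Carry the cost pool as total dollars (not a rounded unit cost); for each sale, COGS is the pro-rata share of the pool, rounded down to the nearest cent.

COGS = $5,928.37

After Purchase 1: 140 on hand, pool $896.00 (≈ $6.4000 each)
After Purchase 2: 281 on hand, pool $2,052.20 (≈ $7.3032 each)
Sale 1, sell 15: 15/281 × $2,052.20 → $109.54
After Purchase 3: 539 on hand, pool $4,768.21 (≈ $8.8464 each)
After Purchase 4: 686 on hand, pool $6,407.26 (≈ $9.3400 each)
Sale 2, sell 530: 530/686 × $6,407.26 → $4,950.21
Sale 3, sell 93: 93/156 × $1,457.05 → $868.62
Total COGS = $109.54 + $4,950.21 + $868.62 = $5,928.37
Ending inventory (cost pool remaining) = $588.43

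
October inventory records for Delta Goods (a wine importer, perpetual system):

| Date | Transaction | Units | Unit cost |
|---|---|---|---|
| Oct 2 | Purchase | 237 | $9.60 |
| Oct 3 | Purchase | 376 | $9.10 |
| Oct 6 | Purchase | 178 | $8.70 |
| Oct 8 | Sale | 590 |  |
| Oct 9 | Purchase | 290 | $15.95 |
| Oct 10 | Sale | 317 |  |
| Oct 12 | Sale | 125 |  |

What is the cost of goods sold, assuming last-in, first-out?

COGS = $11,400.50

Oct 8, 590 sold [LIFO — newest first]: 178 @ $8.70 + 376 @ $9.10 + 36 @ $9.60 = $5,315.80
Oct 10, 317 sold [LIFO — newest first]: 290 @ $15.95 + 27 @ $9.60 = $4,884.70
Oct 12, 125 sold [LIFO — newest first]: 125 @ $9.60 = $1,200.00
Total COGS = $5,315.80 + $4,884.70 + $1,200.00 = $11,400.50
Ending inventory: 49 @ $9.60 = $470.40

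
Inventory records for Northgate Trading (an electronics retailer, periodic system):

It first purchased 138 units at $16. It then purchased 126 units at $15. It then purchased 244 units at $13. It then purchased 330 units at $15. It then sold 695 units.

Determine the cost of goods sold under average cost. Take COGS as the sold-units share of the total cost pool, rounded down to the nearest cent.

Sale 1, sell 695: 695/838 × $12,220.00 → $10,134.72
Ending inventory (cost pool remaining) = $2,085.28

COGS = $10,134.72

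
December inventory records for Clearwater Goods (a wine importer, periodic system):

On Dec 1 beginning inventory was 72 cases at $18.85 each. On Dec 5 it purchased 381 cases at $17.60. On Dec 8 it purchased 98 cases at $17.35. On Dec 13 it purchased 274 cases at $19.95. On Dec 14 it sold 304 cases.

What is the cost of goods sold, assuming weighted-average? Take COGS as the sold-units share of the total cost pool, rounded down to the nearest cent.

COGS = $5,611.80

Dec 14, sell 304: 304/825 × $15,229.40 → $5,611.80
Ending inventory (cost pool remaining) = $9,617.60
Check: goods available $15,229.40 = COGS $5,611.80 + ending $9,617.60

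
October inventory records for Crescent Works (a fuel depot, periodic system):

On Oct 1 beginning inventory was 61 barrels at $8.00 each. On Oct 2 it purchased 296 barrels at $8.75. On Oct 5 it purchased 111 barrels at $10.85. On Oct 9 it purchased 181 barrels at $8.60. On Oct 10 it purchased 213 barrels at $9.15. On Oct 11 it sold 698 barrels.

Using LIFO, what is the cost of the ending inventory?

Oct 11, 698 sold [LIFO — newest first]: 213 @ $9.15 + 181 @ $8.60 + 111 @ $10.85 + 193 @ $8.75 = $6,398.65
Ending inventory: 61 @ $8.00 + 103 @ $8.75 = $1,389.25

Ending inventory = $1,389.25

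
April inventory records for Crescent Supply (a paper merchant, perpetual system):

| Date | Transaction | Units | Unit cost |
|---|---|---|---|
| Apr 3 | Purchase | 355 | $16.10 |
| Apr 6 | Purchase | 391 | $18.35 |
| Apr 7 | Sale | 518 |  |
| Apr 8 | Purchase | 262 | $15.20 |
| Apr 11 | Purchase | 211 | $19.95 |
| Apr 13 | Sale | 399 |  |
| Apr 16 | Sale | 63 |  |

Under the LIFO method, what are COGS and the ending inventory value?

COGS = $17,244.20; ending inventory = $3,838.00

Apr 7, 518 sold [LIFO — newest first]: 391 @ $18.35 + 127 @ $16.10 = $9,219.55
Apr 13, 399 sold [LIFO — newest first]: 211 @ $19.95 + 188 @ $15.20 = $7,067.05
Apr 16, 63 sold [LIFO — newest first]: 63 @ $15.20 = $957.60
Total COGS = $9,219.55 + $7,067.05 + $957.60 = $17,244.20
Ending inventory: 228 @ $16.10 + 11 @ $15.20 = $3,838.00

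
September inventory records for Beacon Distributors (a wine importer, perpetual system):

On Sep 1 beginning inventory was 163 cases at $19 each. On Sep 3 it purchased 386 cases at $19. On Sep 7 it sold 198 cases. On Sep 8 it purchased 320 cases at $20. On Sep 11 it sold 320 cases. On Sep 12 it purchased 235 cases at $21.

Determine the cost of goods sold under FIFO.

Sep 7, 198 sold [FIFO — oldest first]: 163 @ $19 + 35 @ $19 = $3,762
Sep 11, 320 sold [FIFO — oldest first]: 320 @ $19 = $6,080
Total COGS = $3,762 + $6,080 = $9,842
Ending inventory: 31 @ $19 + 320 @ $20 + 235 @ $21 = $11,924
Check: goods available $21,766 = COGS $9,842 + ending $11,924

COGS = $9,842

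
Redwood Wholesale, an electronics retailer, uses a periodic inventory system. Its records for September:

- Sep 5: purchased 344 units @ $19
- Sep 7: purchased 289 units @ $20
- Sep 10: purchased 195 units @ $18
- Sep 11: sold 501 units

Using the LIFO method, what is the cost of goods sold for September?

Sep 11, 501 sold [LIFO — newest first]: 195 @ $18 + 289 @ $20 + 17 @ $19 = $9,613
Ending inventory: 327 @ $19 = $6,213
Check: goods available $15,826 = COGS $9,613 + ending $6,213

COGS = $9,613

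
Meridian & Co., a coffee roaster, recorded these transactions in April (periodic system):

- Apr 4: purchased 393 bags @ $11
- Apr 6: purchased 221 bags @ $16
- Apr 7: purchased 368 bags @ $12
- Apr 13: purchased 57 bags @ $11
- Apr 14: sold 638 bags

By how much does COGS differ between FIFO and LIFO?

FIFO COGS: 393 @ $11 + 221 @ $16 + 24 @ $12 = $8,147
LIFO COGS: 57 @ $11 + 368 @ $12 + 213 @ $16 = $8,451
Difference = |$8,147 − $8,451| = $304

$304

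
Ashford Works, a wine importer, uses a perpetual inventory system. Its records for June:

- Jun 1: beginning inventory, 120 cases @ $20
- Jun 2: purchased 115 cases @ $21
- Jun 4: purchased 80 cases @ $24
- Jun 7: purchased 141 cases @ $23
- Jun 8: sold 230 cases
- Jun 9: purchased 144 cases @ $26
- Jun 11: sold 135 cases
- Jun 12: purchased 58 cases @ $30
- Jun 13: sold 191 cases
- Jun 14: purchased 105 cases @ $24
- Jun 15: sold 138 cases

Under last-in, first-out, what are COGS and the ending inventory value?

Jun 8, 230 sold [LIFO — newest first]: 141 @ $23 + 80 @ $24 + 9 @ $21 = $5,352
Jun 11, 135 sold [LIFO — newest first]: 135 @ $26 = $3,510
Jun 13, 191 sold [LIFO — newest first]: 58 @ $30 + 9 @ $26 + 106 @ $21 + 18 @ $20 = $4,560
Jun 15, 138 sold [LIFO — newest first]: 105 @ $24 + 33 @ $20 = $3,180
Total COGS = $5,352 + $3,510 + $4,560 + $3,180 = $16,602
Ending inventory: 69 @ $20 = $1,380

COGS = $16,602; ending inventory = $1,380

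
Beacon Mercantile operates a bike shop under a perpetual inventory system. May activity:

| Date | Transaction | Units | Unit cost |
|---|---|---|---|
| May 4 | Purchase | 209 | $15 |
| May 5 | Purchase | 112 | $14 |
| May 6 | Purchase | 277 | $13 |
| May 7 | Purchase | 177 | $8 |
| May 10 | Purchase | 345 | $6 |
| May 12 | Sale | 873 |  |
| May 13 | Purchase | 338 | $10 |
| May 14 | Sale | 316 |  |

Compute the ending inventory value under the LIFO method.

May 12, 873 sold [LIFO — newest first]: 345 @ $6 + 177 @ $8 + 277 @ $13 + 74 @ $14 = $8,123
May 14, 316 sold [LIFO — newest first]: 316 @ $10 = $3,160
Total COGS = $8,123 + $3,160 = $11,283
Ending inventory: 209 @ $15 + 38 @ $14 + 22 @ $10 = $3,887
Check: goods available $15,170 = COGS $11,283 + ending $3,887

Ending inventory = $3,887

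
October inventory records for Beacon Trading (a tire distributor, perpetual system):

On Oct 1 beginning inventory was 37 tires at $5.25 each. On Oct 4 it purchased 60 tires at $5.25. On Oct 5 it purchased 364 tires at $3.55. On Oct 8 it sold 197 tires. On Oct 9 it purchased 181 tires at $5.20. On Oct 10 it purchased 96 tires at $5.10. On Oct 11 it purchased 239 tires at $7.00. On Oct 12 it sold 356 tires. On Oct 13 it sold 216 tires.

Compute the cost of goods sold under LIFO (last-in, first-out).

COGS = $4,001.95

Oct 8, 197 sold [LIFO — newest first]: 197 @ $3.55 = $699.35
Oct 12, 356 sold [LIFO — newest first]: 239 @ $7.00 + 96 @ $5.10 + 21 @ $5.20 = $2,271.80
Oct 13, 216 sold [LIFO — newest first]: 160 @ $5.20 + 56 @ $3.55 = $1,030.80
Total COGS = $699.35 + $2,271.80 + $1,030.80 = $4,001.95
Ending inventory: 37 @ $5.25 + 60 @ $5.25 + 111 @ $3.55 = $903.30
Check: goods available $4,905.25 = COGS $4,001.95 + ending $903.30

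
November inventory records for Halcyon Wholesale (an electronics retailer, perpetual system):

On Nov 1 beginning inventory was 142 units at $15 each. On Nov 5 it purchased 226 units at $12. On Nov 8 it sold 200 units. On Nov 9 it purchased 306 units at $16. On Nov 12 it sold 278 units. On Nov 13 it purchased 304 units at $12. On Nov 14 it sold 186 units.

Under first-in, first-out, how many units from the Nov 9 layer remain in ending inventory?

10

Nov 8, 200 sold [FIFO — oldest first]: 142 @ $15 + 58 @ $12 = $2,826
Nov 12, 278 sold [FIFO — oldest first]: 168 @ $12 + 110 @ $16 = $3,776
Nov 14, 186 sold [FIFO — oldest first]: 186 @ $16 = $2,976
Total COGS = $2,826 + $3,776 + $2,976 = $9,578
Ending inventory: 10 @ $16 + 304 @ $12 = $3,808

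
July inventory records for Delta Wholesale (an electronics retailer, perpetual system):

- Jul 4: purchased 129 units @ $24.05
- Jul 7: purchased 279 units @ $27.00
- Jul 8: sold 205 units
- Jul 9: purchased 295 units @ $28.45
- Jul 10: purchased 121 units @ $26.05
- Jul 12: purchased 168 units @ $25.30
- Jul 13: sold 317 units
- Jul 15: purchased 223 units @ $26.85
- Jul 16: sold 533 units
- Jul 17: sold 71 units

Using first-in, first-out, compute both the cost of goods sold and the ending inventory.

Jul 8, 205 sold [FIFO — oldest first]: 129 @ $24.05 + 76 @ $27.00 = $5,154.45
Jul 13, 317 sold [FIFO — oldest first]: 203 @ $27.00 + 114 @ $28.45 = $8,724.30
Jul 16, 533 sold [FIFO — oldest first]: 181 @ $28.45 + 121 @ $26.05 + 168 @ $25.30 + 63 @ $26.85 = $14,243.45
Jul 17, 71 sold [FIFO — oldest first]: 71 @ $26.85 = $1,906.35
Total COGS = $5,154.45 + $8,724.30 + $14,243.45 + $1,906.35 = $30,028.55
Ending inventory: 89 @ $26.85 = $2,389.65
Check: goods available $32,418.20 = COGS $30,028.55 + ending $2,389.65

COGS = $30,028.55; ending inventory = $2,389.65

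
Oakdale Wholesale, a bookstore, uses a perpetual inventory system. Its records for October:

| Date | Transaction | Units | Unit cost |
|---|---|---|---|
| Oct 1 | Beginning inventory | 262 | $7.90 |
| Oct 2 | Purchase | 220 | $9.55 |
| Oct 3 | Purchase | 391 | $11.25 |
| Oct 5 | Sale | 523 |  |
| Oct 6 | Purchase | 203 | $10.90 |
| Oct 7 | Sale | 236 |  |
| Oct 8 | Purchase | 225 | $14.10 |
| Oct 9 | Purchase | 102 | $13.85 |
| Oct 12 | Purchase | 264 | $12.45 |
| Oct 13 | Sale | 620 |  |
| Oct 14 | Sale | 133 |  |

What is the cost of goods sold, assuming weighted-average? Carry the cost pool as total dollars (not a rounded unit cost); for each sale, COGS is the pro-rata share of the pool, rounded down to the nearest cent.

COGS = $16,757.73

After Oct 1: 262 on hand, pool $2,069.80 (≈ $7.9000 each)
After Oct 2: 482 on hand, pool $4,170.80 (≈ $8.6531 each)
After Oct 3: 873 on hand, pool $8,569.55 (≈ $9.8162 each)
Oct 5, sell 523: 523/873 × $8,569.55 → $5,133.87
After Oct 6: 553 on hand, pool $5,648.38 (≈ $10.2141 each)
Oct 7, sell 236: 236/553 × $5,648.38 → $2,410.52
After Oct 8: 542 on hand, pool $6,410.36 (≈ $11.8272 each)
After Oct 9: 644 on hand, pool $7,823.06 (≈ $12.1476 each)
After Oct 12: 908 on hand, pool $11,109.86 (≈ $12.2355 each)
Oct 13, sell 620: 620/908 × $11,109.86 → $7,586.02
Oct 14, sell 133: 133/288 × $3,523.84 → $1,627.32
Total COGS = $5,133.87 + $2,410.52 + $7,586.02 + $1,627.32 = $16,757.73
Ending inventory (cost pool remaining) = $1,896.52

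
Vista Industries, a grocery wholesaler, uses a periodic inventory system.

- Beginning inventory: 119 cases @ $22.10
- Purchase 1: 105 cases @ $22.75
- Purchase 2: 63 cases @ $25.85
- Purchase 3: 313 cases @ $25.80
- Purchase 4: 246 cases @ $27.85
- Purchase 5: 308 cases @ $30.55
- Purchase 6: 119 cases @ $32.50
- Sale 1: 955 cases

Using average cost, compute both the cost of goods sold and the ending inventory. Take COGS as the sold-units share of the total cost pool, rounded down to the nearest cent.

COGS = $26,144.79; ending inventory = $8,705.81

Sale 1, sell 955: 955/1273 × $34,850.60 → $26,144.79
Ending inventory (cost pool remaining) = $8,705.81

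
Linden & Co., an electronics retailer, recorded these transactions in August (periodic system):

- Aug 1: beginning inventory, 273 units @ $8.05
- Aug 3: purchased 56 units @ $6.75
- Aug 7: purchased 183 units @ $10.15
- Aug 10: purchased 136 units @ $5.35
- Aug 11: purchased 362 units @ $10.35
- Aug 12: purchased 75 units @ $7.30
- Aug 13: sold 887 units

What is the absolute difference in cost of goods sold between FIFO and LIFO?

FIFO COGS: 273 @ $8.05 + 56 @ $6.75 + 183 @ $10.15 + 136 @ $5.35 + 239 @ $10.35 = $7,634.35
LIFO COGS: 75 @ $7.30 + 362 @ $10.35 + 136 @ $5.35 + 183 @ $10.15 + 56 @ $6.75 + 75 @ $8.05 = $7,861.00
Difference = |$7,634.35 − $7,861.00| = $226.65

$226.65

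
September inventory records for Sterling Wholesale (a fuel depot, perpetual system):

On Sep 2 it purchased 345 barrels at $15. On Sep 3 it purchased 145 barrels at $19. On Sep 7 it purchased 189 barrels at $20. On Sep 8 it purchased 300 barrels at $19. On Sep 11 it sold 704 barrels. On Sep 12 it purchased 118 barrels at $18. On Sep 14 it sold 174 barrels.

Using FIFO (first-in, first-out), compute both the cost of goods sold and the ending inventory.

COGS = $15,491; ending inventory = $4,043

Sep 11, 704 sold [FIFO — oldest first]: 345 @ $15 + 145 @ $19 + 189 @ $20 + 25 @ $19 = $12,185
Sep 14, 174 sold [FIFO — oldest first]: 174 @ $19 = $3,306
Total COGS = $12,185 + $3,306 = $15,491
Ending inventory: 101 @ $19 + 118 @ $18 = $4,043
Check: goods available $19,534 = COGS $15,491 + ending $4,043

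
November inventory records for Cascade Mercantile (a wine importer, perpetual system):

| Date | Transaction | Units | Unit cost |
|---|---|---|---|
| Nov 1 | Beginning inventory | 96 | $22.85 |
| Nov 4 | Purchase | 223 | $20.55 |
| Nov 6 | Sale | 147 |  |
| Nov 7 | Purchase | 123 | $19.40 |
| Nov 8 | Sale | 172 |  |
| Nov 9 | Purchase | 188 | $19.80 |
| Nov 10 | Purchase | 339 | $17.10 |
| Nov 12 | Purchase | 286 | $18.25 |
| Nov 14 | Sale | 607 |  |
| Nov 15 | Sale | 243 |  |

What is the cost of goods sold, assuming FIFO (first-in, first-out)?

COGS = $22,331.75

Nov 6, 147 sold [FIFO — oldest first]: 96 @ $22.85 + 51 @ $20.55 = $3,241.65
Nov 8, 172 sold [FIFO — oldest first]: 172 @ $20.55 = $3,534.60
Nov 14, 607 sold [FIFO — oldest first]: 123 @ $19.40 + 188 @ $19.80 + 296 @ $17.10 = $11,170.20
Nov 15, 243 sold [FIFO — oldest first]: 43 @ $17.10 + 200 @ $18.25 = $4,385.30
Total COGS = $3,241.65 + $3,534.60 + $11,170.20 + $4,385.30 = $22,331.75
Ending inventory: 86 @ $18.25 = $1,569.50
Check: goods available $23,901.25 = COGS $22,331.75 + ending $1,569.50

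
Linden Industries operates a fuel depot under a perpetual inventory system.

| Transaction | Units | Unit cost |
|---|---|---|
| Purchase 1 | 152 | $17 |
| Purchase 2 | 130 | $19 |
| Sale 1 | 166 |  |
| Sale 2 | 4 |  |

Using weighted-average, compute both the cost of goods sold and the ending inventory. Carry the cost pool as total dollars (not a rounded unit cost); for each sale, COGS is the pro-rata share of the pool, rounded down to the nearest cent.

COGS = $3,046.72; ending inventory = $2,007.28

After Purchase 1: 152 on hand, pool $2,584.00 (≈ $17.0000 each)
After Purchase 2: 282 on hand, pool $5,054.00 (≈ $17.9220 each)
Sale 1, sell 166: 166/282 × $5,054.00 → $2,975.04
Sale 2, sell 4: 4/116 × $2,078.96 → $71.68
Total COGS = $2,975.04 + $71.68 = $3,046.72
Ending inventory (cost pool remaining) = $2,007.28
Check: goods available $5,054.00 = COGS $3,046.72 + ending $2,007.28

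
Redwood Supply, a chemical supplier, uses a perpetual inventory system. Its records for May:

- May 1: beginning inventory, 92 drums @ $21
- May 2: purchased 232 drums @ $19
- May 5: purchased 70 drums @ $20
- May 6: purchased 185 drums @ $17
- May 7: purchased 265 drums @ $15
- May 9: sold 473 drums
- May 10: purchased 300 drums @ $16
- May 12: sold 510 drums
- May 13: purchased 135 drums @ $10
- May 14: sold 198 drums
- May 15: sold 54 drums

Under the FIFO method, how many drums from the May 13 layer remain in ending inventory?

May 9, 473 sold [FIFO — oldest first]: 92 @ $21 + 232 @ $19 + 70 @ $20 + 79 @ $17 = $9,083
May 12, 510 sold [FIFO — oldest first]: 106 @ $17 + 265 @ $15 + 139 @ $16 = $8,001
May 14, 198 sold [FIFO — oldest first]: 161 @ $16 + 37 @ $10 = $2,946
May 15, 54 sold [FIFO — oldest first]: 54 @ $10 = $540
Total COGS = $9,083 + $8,001 + $2,946 + $540 = $20,570
Ending inventory: 44 @ $10 = $440

44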